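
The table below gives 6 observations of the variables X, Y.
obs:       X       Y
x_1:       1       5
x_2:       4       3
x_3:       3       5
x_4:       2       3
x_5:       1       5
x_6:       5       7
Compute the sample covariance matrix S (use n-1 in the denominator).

Step 1 — column means:
  mean(X) = (1 + 4 + 3 + 2 + 1 + 5) / 6 = 16/6 = 2.6667
  mean(Y) = (5 + 3 + 5 + 3 + 5 + 7) / 6 = 28/6 = 4.6667

Step 2 — sample covariance S[i,j] = (1/(n-1)) · Σ_k (x_{k,i} - mean_i) · (x_{k,j} - mean_j), with n-1 = 5.
  S[X,X] = ((-1.6667)·(-1.6667) + (1.3333)·(1.3333) + (0.3333)·(0.3333) + (-0.6667)·(-0.6667) + (-1.6667)·(-1.6667) + (2.3333)·(2.3333)) / 5 = 13.3333/5 = 2.6667
  S[X,Y] = ((-1.6667)·(0.3333) + (1.3333)·(-1.6667) + (0.3333)·(0.3333) + (-0.6667)·(-1.6667) + (-1.6667)·(0.3333) + (2.3333)·(2.3333)) / 5 = 3.3333/5 = 0.6667
  S[Y,Y] = ((0.3333)·(0.3333) + (-1.6667)·(-1.6667) + (0.3333)·(0.3333) + (-1.6667)·(-1.6667) + (0.3333)·(0.3333) + (2.3333)·(2.3333)) / 5 = 11.3333/5 = 2.2667

S is symmetric (S[j,i] = S[i,j]). Assembling:

S = [[2.6667, 0.6667],
 [0.6667, 2.2667]]


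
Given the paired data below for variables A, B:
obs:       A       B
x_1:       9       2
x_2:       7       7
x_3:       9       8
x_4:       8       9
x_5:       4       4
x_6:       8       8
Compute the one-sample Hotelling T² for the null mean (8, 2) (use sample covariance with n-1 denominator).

Step 1 — sample mean vector:
  mean(A) = (9 + 7 + 9 + 8 + 4 + 8) / 6 = 45/6 = 7.5
  mean(B) = (2 + 7 + 8 + 9 + 4 + 8) / 6 = 38/6 = 6.3333
  x̄ = (7.5, 6.3333),  deviation x̄ - mu_0 = (7.5, 6.3333) - (8, 2) = (-0.5, 4.3333).

Step 2 — sample covariance matrix, S[i,j] = (1/(n-1)) · Σ_k (x_{k,i} - mean_i) · (x_{k,j} - mean_j), divisor n-1 = 5:
  S[A,A] = ((1.5)·(1.5) + (-0.5)·(-0.5) + (1.5)·(1.5) + (0.5)·(0.5) + (-3.5)·(-3.5) + (0.5)·(0.5)) / 5 = 17.5/5 = 3.5
  S[A,B] = ((1.5)·(-4.3333) + (-0.5)·(0.6667) + (1.5)·(1.6667) + (0.5)·(2.6667) + (-3.5)·(-2.3333) + (0.5)·(1.6667)) / 5 = 6/5 = 1.2
  S[B,B] = ((-4.3333)·(-4.3333) + (0.6667)·(0.6667) + (1.6667)·(1.6667) + (2.6667)·(2.6667) + (-2.3333)·(-2.3333) + (1.6667)·(1.6667)) / 5 = 37.3333/5 = 7.4667
  S = [[3.5, 1.2],
 [1.2, 7.4667]].

Step 3 — invert S. det(S) = 3.5·7.4667 - (1.2)² = 24.6933.
  S^{-1} = (1/det) · [[d, -b], [-b, a]] = [[0.3024, -0.0486],
 [-0.0486, 0.1417]].

Step 4 — quadratic form (x̄ - mu_0)^T · S^{-1} · (x̄ - mu_0):
  S^{-1} · (x̄ - mu_0) = (-0.3618, 0.6385),
  (x̄ - mu_0)^T · [...] = (-0.5)·(-0.3618) + (4.3333)·(0.6385) = 2.9477.

Step 5 — scale by n: T² = 6 · 2.9477 = 17.6863.

T² ≈ 17.6863


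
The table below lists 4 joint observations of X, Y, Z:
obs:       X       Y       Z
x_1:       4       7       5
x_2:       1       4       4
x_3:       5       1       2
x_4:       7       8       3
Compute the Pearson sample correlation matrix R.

Step 1 — column means:
  mean(X) = (4 + 1 + 5 + 7) / 4 = 17/4 = 4.25
  mean(Y) = (7 + 4 + 1 + 8) / 4 = 20/4 = 5
  mean(Z) = (5 + 4 + 2 + 3) / 4 = 14/4 = 3.5

Step 2 — sample variances and covariances s[i,j] = (1/(n-1)) · Σ_k (x_{k,i} - mean_i) · (x_{k,j} - mean_j), with n-1 = 3:
  s[X,X] = ((-0.25)·(-0.25) + (-3.25)·(-3.25) + (0.75)·(0.75) + (2.75)·(2.75)) / 3 = 18.75/3 = 6.25
  s[X,Y] = ((-0.25)·(2) + (-3.25)·(-1) + (0.75)·(-4) + (2.75)·(3)) / 3 = 8/3 = 2.6667
  s[X,Z] = ((-0.25)·(1.5) + (-3.25)·(0.5) + (0.75)·(-1.5) + (2.75)·(-0.5)) / 3 = -4.5/3 = -1.5
  s[Y,Y] = ((2)·(2) + (-1)·(-1) + (-4)·(-4) + (3)·(3)) / 3 = 30/3 = 10
  s[Y,Z] = ((2)·(1.5) + (-1)·(0.5) + (-4)·(-1.5) + (3)·(-0.5)) / 3 = 7/3 = 2.3333
  s[Z,Z] = ((1.5)·(1.5) + (0.5)·(0.5) + (-1.5)·(-1.5) + (-0.5)·(-0.5)) / 3 = 5/3 = 1.6667
  Sample standard deviations s_i = √(s[i,i]):
  s(X) = √(6.25) = 2.5
  s(Y) = √(10) = 3.1623
  s(Z) = √(1.6667) = 1.291

Step 3 — r_{ij} = s_{ij} / (s_i · s_j):
  r[X,X] = 1 (diagonal).
  r[X,Y] = 2.6667 / (2.5 · 3.1623) = 2.6667 / 7.9057 = 0.3373
  r[X,Z] = -1.5 / (2.5 · 1.291) = -1.5 / 3.2275 = -0.4648
  r[Y,Y] = 1 (diagonal).
  r[Y,Z] = 2.3333 / (3.1623 · 1.291) = 2.3333 / 4.0825 = 0.5715
  r[Z,Z] = 1 (diagonal).

R is symmetric with unit diagonal. Assembling:

R = [[1, 0.3373, -0.4648],
 [0.3373, 1, 0.5715],
 [-0.4648, 0.5715, 1]]


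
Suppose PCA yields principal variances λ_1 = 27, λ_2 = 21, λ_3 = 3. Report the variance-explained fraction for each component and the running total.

Step 1 — total variance = trace(Sigma) = Σ λ_i = 27 + 21 + 3 = 51.

Step 2 — fraction explained by component i = λ_i / Σ λ:
  PC1: 27/51 = 0.5294
  PC2: 21/51 = 0.4118
  PC3: 3/51 = 0.0588

Step 3 — cumulative fraction after k components = (λ_1 + ... + λ_k) / Σ λ:
  k = 1: 27/51 = 0.5294
  k = 2: (27 + 21)/51 = 48/51 = 0.9412
  k = 3: (27 + 21 + 3)/51 = 51/51 = 1

Summary (fraction, with percent):

explained: PC1 0.5294 (52.94%), PC2 0.4118 (41.18%), PC3 0.0588 (5.88%);  cumulative: 0.5294, 0.9412, 1


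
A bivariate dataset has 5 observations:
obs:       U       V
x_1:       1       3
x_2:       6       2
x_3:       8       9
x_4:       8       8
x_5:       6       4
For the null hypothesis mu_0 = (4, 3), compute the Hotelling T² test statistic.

Step 1 — sample mean vector:
  mean(U) = (1 + 6 + 8 + 8 + 6) / 5 = 29/5 = 5.8
  mean(V) = (3 + 2 + 9 + 8 + 4) / 5 = 26/5 = 5.2
  x̄ = (5.8, 5.2),  deviation x̄ - mu_0 = (5.8, 5.2) - (4, 3) = (1.8, 2.2).

Step 2 — sample covariance matrix, S[i,j] = (1/(n-1)) · Σ_k (x_{k,i} - mean_i) · (x_{k,j} - mean_j), divisor n-1 = 4:
  S[U,U] = ((-4.8)·(-4.8) + (0.2)·(0.2) + (2.2)·(2.2) + (2.2)·(2.2) + (0.2)·(0.2)) / 4 = 32.8/4 = 8.2
  S[U,V] = ((-4.8)·(-2.2) + (0.2)·(-3.2) + (2.2)·(3.8) + (2.2)·(2.8) + (0.2)·(-1.2)) / 4 = 24.2/4 = 6.05
  S[V,V] = ((-2.2)·(-2.2) + (-3.2)·(-3.2) + (3.8)·(3.8) + (2.8)·(2.8) + (-1.2)·(-1.2)) / 4 = 38.8/4 = 9.7
  S = [[8.2, 6.05],
 [6.05, 9.7]].

Step 3 — invert S. det(S) = 8.2·9.7 - (6.05)² = 42.9375.
  S^{-1} = (1/det) · [[d, -b], [-b, a]] = [[0.2259, -0.1409],
 [-0.1409, 0.191]].

Step 4 — quadratic form (x̄ - mu_0)^T · S^{-1} · (x̄ - mu_0):
  S^{-1} · (x̄ - mu_0) = (0.0967, 0.1665),
  (x̄ - mu_0)^T · [...] = (1.8)·(0.0967) + (2.2)·(0.1665) = 0.5403.

Step 5 — scale by n: T² = 5 · 0.5403 = 2.7016.

T² ≈ 2.7016


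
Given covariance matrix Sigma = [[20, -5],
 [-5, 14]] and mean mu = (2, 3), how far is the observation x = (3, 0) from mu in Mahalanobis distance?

Step 1 — centre the observation: (x - mu) = (1, -3).

Step 2 — invert Sigma. det(Sigma) = 20·14 - (-5)² = 255.
  Sigma^{-1} = (1/det) · [[d, -b], [-b, a]] = [[0.0549, 0.0196],
 [0.0196, 0.0784]].

Step 3 — form the quadratic (x - mu)^T · Sigma^{-1} · (x - mu):
  Sigma^{-1} · (x - mu) = (-0.0039, -0.2157).
  (x - mu)^T · [Sigma^{-1} · (x - mu)] = (1)·(-0.0039) + (-3)·(-0.2157) = 0.6431.

Step 4 — take square root: d = √(0.6431) ≈ 0.802.

d(x, mu) = √(0.6431) ≈ 0.802


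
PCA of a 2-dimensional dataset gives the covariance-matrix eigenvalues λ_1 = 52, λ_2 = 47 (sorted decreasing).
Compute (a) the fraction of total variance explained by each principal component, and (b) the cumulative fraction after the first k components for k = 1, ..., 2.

Step 1 — total variance = trace(Sigma) = Σ λ_i = 52 + 47 = 99.

Step 2 — fraction explained by component i = λ_i / Σ λ:
  PC1: 52/99 = 0.5253
  PC2: 47/99 = 0.4747

Step 3 — cumulative fraction after k components = (λ_1 + ... + λ_k) / Σ λ:
  k = 1: 52/99 = 0.5253
  k = 2: (52 + 47)/99 = 99/99 = 1

Summary (fraction, with percent):

explained: PC1 0.5253 (52.53%), PC2 0.4747 (47.47%);  cumulative: 0.5253, 1


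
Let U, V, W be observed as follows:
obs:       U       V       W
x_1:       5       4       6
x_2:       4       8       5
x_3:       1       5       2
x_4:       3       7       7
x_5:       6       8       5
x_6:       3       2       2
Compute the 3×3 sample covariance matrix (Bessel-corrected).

Step 1 — column means:
  mean(U) = (5 + 4 + 1 + 3 + 6 + 3) / 6 = 22/6 = 3.6667
  mean(V) = (4 + 8 + 5 + 7 + 8 + 2) / 6 = 34/6 = 5.6667
  mean(W) = (6 + 5 + 2 + 7 + 5 + 2) / 6 = 27/6 = 4.5

Step 2 — sample covariance S[i,j] = (1/(n-1)) · Σ_k (x_{k,i} - mean_i) · (x_{k,j} - mean_j), with n-1 = 5.
  S[U,U] = ((1.3333)·(1.3333) + (0.3333)·(0.3333) + (-2.6667)·(-2.6667) + (-0.6667)·(-0.6667) + (2.3333)·(2.3333) + (-0.6667)·(-0.6667)) / 5 = 15.3333/5 = 3.0667
  S[U,V] = ((1.3333)·(-1.6667) + (0.3333)·(2.3333) + (-2.6667)·(-0.6667) + (-0.6667)·(1.3333) + (2.3333)·(2.3333) + (-0.6667)·(-3.6667)) / 5 = 7.3333/5 = 1.4667
  S[U,W] = ((1.3333)·(1.5) + (0.3333)·(0.5) + (-2.6667)·(-2.5) + (-0.6667)·(2.5) + (2.3333)·(0.5) + (-0.6667)·(-2.5)) / 5 = 10/5 = 2
  S[V,V] = ((-1.6667)·(-1.6667) + (2.3333)·(2.3333) + (-0.6667)·(-0.6667) + (1.3333)·(1.3333) + (2.3333)·(2.3333) + (-3.6667)·(-3.6667)) / 5 = 29.3333/5 = 5.8667
  S[V,W] = ((-1.6667)·(1.5) + (2.3333)·(0.5) + (-0.6667)·(-2.5) + (1.3333)·(2.5) + (2.3333)·(0.5) + (-3.6667)·(-2.5)) / 5 = 14/5 = 2.8
  S[W,W] = ((1.5)·(1.5) + (0.5)·(0.5) + (-2.5)·(-2.5) + (2.5)·(2.5) + (0.5)·(0.5) + (-2.5)·(-2.5)) / 5 = 21.5/5 = 4.3

S is symmetric (S[j,i] = S[i,j]). Assembling:

S = [[3.0667, 1.4667, 2],
 [1.4667, 5.8667, 2.8],
 [2, 2.8, 4.3]]


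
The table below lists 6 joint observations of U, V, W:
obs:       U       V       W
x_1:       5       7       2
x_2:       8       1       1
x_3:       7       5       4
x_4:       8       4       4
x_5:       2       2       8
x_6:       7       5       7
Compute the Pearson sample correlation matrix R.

Step 1 — column means:
  mean(U) = (5 + 8 + 7 + 8 + 2 + 7) / 6 = 37/6 = 6.1667
  mean(V) = (7 + 1 + 5 + 4 + 2 + 5) / 6 = 24/6 = 4
  mean(W) = (2 + 1 + 4 + 4 + 8 + 7) / 6 = 26/6 = 4.3333

Step 2 — sample variances and covariances s[i,j] = (1/(n-1)) · Σ_k (x_{k,i} - mean_i) · (x_{k,j} - mean_j), with n-1 = 5:
  s[U,U] = ((-1.1667)·(-1.1667) + (1.8333)·(1.8333) + (0.8333)·(0.8333) + (1.8333)·(1.8333) + (-4.1667)·(-4.1667) + (0.8333)·(0.8333)) / 5 = 26.8333/5 = 5.3667
  s[U,V] = ((-1.1667)·(3) + (1.8333)·(-3) + (0.8333)·(1) + (1.8333)·(0) + (-4.1667)·(-2) + (0.8333)·(1)) / 5 = 1/5 = 0.2
  s[U,W] = ((-1.1667)·(-2.3333) + (1.8333)·(-3.3333) + (0.8333)·(-0.3333) + (1.8333)·(-0.3333) + (-4.1667)·(3.6667) + (0.8333)·(2.6667)) / 5 = -17.3333/5 = -3.4667
  s[V,V] = ((3)·(3) + (-3)·(-3) + (1)·(1) + (0)·(0) + (-2)·(-2) + (1)·(1)) / 5 = 24/5 = 4.8
  s[V,W] = ((3)·(-2.3333) + (-3)·(-3.3333) + (1)·(-0.3333) + (0)·(-0.3333) + (-2)·(3.6667) + (1)·(2.6667)) / 5 = -2/5 = -0.4
  s[W,W] = ((-2.3333)·(-2.3333) + (-3.3333)·(-3.3333) + (-0.3333)·(-0.3333) + (-0.3333)·(-0.3333) + (3.6667)·(3.6667) + (2.6667)·(2.6667)) / 5 = 37.3333/5 = 7.4667
  Sample standard deviations s_i = √(s[i,i]):
  s(U) = √(5.3667) = 2.3166
  s(V) = √(4.8) = 2.1909
  s(W) = √(7.4667) = 2.7325

Step 3 — r_{ij} = s_{ij} / (s_i · s_j):
  r[U,U] = 1 (diagonal).
  r[U,V] = 0.2 / (2.3166 · 2.1909) = 0.2 / 5.0754 = 0.0394
  r[U,W] = -3.4667 / (2.3166 · 2.7325) = -3.4667 / 6.3302 = -0.5476
  r[V,V] = 1 (diagonal).
  r[V,W] = -0.4 / (2.1909 · 2.7325) = -0.4 / 5.9867 = -0.0668
  r[W,W] = 1 (diagonal).

R is symmetric with unit diagonal. Assembling:

R = [[1, 0.0394, -0.5476],
 [0.0394, 1, -0.0668],
 [-0.5476, -0.0668, 1]]


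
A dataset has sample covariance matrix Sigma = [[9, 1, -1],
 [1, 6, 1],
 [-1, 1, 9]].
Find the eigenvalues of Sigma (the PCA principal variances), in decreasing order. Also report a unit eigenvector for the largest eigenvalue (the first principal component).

Step 1 — characteristic polynomial p(λ) = det(λI - Sigma) = λ³ - tr·λ² + c_1·λ - det, where tr = trace, c_1 = sum of the principal 2×2 minors, det = det(Sigma):
  tr = 9 + 6 + 9 = 24,
  c_1 = (9·6 - (1)²) + (9·9 - (-1)²) + (6·9 - (1)²) = 53 + 80 + 53 = 186,
  det = 9·(6·9 - (1)²) - (1)·((1)·9 - (1)·(-1)) + (-1)·((1)·(1) - 6·(-1)) = 9·(53) - (1)·(10) + (-1)·(7) = 460.
  So p(λ) = λ³ - 24λ² + 186λ - 460.
Step 2 — look for an integer root (rational root theorem: any rational root is an integer divisor of 460). Testing λ = 10:
  p(10) = 1000 - 2400 + 1860 - 460 = 0  ✓
  Dividing out (λ - 10): p(λ) = (λ - 10)(λ² - 14λ + 46).
Step 3 — remaining eigenvalues from the quadratic λ² - 14λ + 46 = 0:
  Δ = 14² - 4·46 = 196 - 184 = 12,  λ = (14 ± √12)/2 = (14 ± 3.4641)/2 ≈ 8.7321 or 5.2679.
  Sorted: λ_1 = 10,  λ_2 = 8.7321,  λ_3 = 5.2679  (check: sum = 24 = tr ✓).

Step 4 — unit eigenvector for λ_1 = 10: v spans the null space of (Sigma - λ_1 I), whose rows are
  r_1 = (-1, 1, -1),  r_2 = (1, -4, 1),  r_3 = (-1, 1, -1).
  v is orthogonal to every row, so take v ∝ r_1 × r_2 = ((1)·(1) - (-1)·(-4), (-1)·(1) - (-1)·(1), (-1)·(-4) - (1)·(1)) = (-3, 0, 3).
  Rescale (divide by 3; multiply by -1 so the first nonzero entry is positive): u = (1, 0, -1).
  ||u|| = √((1)² + (0)² + (-1)²) = √(2) ≈ 1.4142,  v_1 = u/||u|| ≈ (0.7071, 0, -0.7071) (||v_1|| = 1).

λ_1 = 10,  λ_2 = 8.7321,  λ_3 = 5.2679;  v_1 ≈ (0.7071, 0, -0.7071)


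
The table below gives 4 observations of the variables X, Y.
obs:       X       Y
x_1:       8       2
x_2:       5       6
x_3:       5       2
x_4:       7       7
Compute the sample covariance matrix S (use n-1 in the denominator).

Step 1 — column means:
  mean(X) = (8 + 5 + 5 + 7) / 4 = 25/4 = 6.25
  mean(Y) = (2 + 6 + 2 + 7) / 4 = 17/4 = 4.25

Step 2 — sample covariance S[i,j] = (1/(n-1)) · Σ_k (x_{k,i} - mean_i) · (x_{k,j} - mean_j), with n-1 = 3.
  S[X,X] = ((1.75)·(1.75) + (-1.25)·(-1.25) + (-1.25)·(-1.25) + (0.75)·(0.75)) / 3 = 6.75/3 = 2.25
  S[X,Y] = ((1.75)·(-2.25) + (-1.25)·(1.75) + (-1.25)·(-2.25) + (0.75)·(2.75)) / 3 = -1.25/3 = -0.4167
  S[Y,Y] = ((-2.25)·(-2.25) + (1.75)·(1.75) + (-2.25)·(-2.25) + (2.75)·(2.75)) / 3 = 20.75/3 = 6.9167

S is symmetric (S[j,i] = S[i,j]). Assembling:

S = [[2.25, -0.4167],
 [-0.4167, 6.9167]]


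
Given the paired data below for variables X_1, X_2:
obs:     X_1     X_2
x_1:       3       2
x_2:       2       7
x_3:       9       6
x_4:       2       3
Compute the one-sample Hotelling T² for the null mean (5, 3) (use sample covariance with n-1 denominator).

Step 1 — sample mean vector:
  mean(X_1) = (3 + 2 + 9 + 2) / 4 = 16/4 = 4
  mean(X_2) = (2 + 7 + 6 + 3) / 4 = 18/4 = 4.5
  x̄ = (4, 4.5),  deviation x̄ - mu_0 = (4, 4.5) - (5, 3) = (-1, 1.5).

Step 2 — sample covariance matrix, S[i,j] = (1/(n-1)) · Σ_k (x_{k,i} - mean_i) · (x_{k,j} - mean_j), divisor n-1 = 3:
  S[X_1,X_1] = ((-1)·(-1) + (-2)·(-2) + (5)·(5) + (-2)·(-2)) / 3 = 34/3 = 11.3333
  S[X_1,X_2] = ((-1)·(-2.5) + (-2)·(2.5) + (5)·(1.5) + (-2)·(-1.5)) / 3 = 8/3 = 2.6667
  S[X_2,X_2] = ((-2.5)·(-2.5) + (2.5)·(2.5) + (1.5)·(1.5) + (-1.5)·(-1.5)) / 3 = 17/3 = 5.6667
  S = [[11.3333, 2.6667],
 [2.6667, 5.6667]].

Step 3 — invert S. det(S) = 11.3333·5.6667 - (2.6667)² = 57.1111.
  S^{-1} = (1/det) · [[d, -b], [-b, a]] = [[0.0992, -0.0467],
 [-0.0467, 0.1984]].

Step 4 — quadratic form (x̄ - mu_0)^T · S^{-1} · (x̄ - mu_0):
  S^{-1} · (x̄ - mu_0) = (-0.1693, 0.3444),
  (x̄ - mu_0)^T · [...] = (-1)·(-0.1693) + (1.5)·(0.3444) = 0.6858.

Step 5 — scale by n: T² = 4 · 0.6858 = 2.7432.

T² ≈ 2.7432


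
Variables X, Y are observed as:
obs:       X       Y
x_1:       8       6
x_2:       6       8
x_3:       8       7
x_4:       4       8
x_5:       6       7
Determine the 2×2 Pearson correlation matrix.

Step 1 — column means:
  mean(X) = (8 + 6 + 8 + 4 + 6) / 5 = 32/5 = 6.4
  mean(Y) = (6 + 8 + 7 + 8 + 7) / 5 = 36/5 = 7.2

Step 2 — sample variances and covariances s[i,j] = (1/(n-1)) · Σ_k (x_{k,i} - mean_i) · (x_{k,j} - mean_j), with n-1 = 4:
  s[X,X] = ((1.6)·(1.6) + (-0.4)·(-0.4) + (1.6)·(1.6) + (-2.4)·(-2.4) + (-0.4)·(-0.4)) / 4 = 11.2/4 = 2.8
  s[X,Y] = ((1.6)·(-1.2) + (-0.4)·(0.8) + (1.6)·(-0.2) + (-2.4)·(0.8) + (-0.4)·(-0.2)) / 4 = -4.4/4 = -1.1
  s[Y,Y] = ((-1.2)·(-1.2) + (0.8)·(0.8) + (-0.2)·(-0.2) + (0.8)·(0.8) + (-0.2)·(-0.2)) / 4 = 2.8/4 = 0.7
  Sample standard deviations s_i = √(s[i,i]):
  s(X) = √(2.8) = 1.6733
  s(Y) = √(0.7) = 0.8367

Step 3 — r_{ij} = s_{ij} / (s_i · s_j):
  r[X,X] = 1 (diagonal).
  r[X,Y] = -1.1 / (1.6733 · 0.8367) = -1.1 / 1.4 = -0.7857
  r[Y,Y] = 1 (diagonal).

R is symmetric with unit diagonal. Assembling:

R = [[1, -0.7857],
 [-0.7857, 1]]


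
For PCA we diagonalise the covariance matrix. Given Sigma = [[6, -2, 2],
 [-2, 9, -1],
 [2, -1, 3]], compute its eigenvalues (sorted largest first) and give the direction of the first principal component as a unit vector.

Step 1 — characteristic polynomial p(λ) = det(λI - Sigma) = λ³ - tr·λ² + c_1·λ - det, where tr = trace, c_1 = sum of the principal 2×2 minors, det = det(Sigma):
  tr = 6 + 9 + 3 = 18,
  c_1 = (6·9 - (-2)²) + (6·3 - (2)²) + (9·3 - (-1)²) = 50 + 14 + 26 = 90,
  det = 6·(9·3 - (-1)²) - (-2)·((-2)·3 - (-1)·(2)) + (2)·((-2)·(-1) - 9·(2)) = 6·(26) - (-2)·(-4) + (2)·(-16) = 116.
  So p(λ) = λ³ - 18λ² + 90λ - 116.
Step 2 — look for an integer root (rational root theorem: any rational root is an integer divisor of 116). Testing λ = 2:
  p(2) = 8 - 72 + 180 - 116 = 0  ✓
  Dividing out (λ - 2): p(λ) = (λ - 2)(λ² - 16λ + 58).
Step 3 — remaining eigenvalues from the quadratic λ² - 16λ + 58 = 0:
  Δ = 16² - 4·58 = 256 - 232 = 24,  λ = (16 ± √24)/2 = (16 ± 4.899)/2 ≈ 10.4495 or 5.5505.
  Sorted: λ_1 = 10.4495,  λ_2 = 5.5505,  λ_3 = 2  (check: sum = 18 = tr ✓).

Step 4 — unit eigenvector for λ_1 ≈ 10.4495: v spans the null space of (Sigma - λ_1 I), whose rows are
  r_1 = (-4.4495, -2, 2),  r_2 = (-2, -1.4495, -1),  r_3 = (2, -1, -7.4495).
  v is orthogonal to every row, so take v ∝ r_1 × r_2 = ((-2)·(-1) - (2)·(-1.4495), (2)·(-2) - (-4.4495)·(-1), (-4.4495)·(-1.4495) - (-2)·(-2)) ≈ (4.899, -8.4495, 2.4495).
  Let u = (4.899, -8.4495, 2.4495).
  ||u|| = √((4.899)² + (-8.4495)² + (2.4495)²) = √(101.3939) ≈ 10.0695,  v_1 = u/||u|| ≈ (0.4865, -0.8391, 0.2433) (||v_1|| = 1).

λ_1 = 10.4495,  λ_2 = 5.5505,  λ_3 = 2;  v_1 ≈ (0.4865, -0.8391, 0.2433)


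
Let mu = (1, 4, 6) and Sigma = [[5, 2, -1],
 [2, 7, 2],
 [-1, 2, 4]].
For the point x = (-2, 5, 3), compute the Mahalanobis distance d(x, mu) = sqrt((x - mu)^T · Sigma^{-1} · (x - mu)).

Step 1 — centre the observation: (x - mu) = (-3, 1, -3).

Step 2 — invert Sigma (cofactor / det for 3×3, or solve directly):
  Sigma^{-1} = [[0.2697, -0.1124, 0.1236],
 [-0.1124, 0.2135, -0.1348],
 [0.1236, -0.1348, 0.3483]].

Step 3 — form the quadratic (x - mu)^T · Sigma^{-1} · (x - mu):
  Sigma^{-1} · (x - mu) = (-1.2921, 0.9551, -1.5506).
  (x - mu)^T · [Sigma^{-1} · (x - mu)] = (-3)·(-1.2921) + (1)·(0.9551) + (-3)·(-1.5506) = 9.4831.

Step 4 — take square root: d = √(9.4831) ≈ 3.0795.

d(x, mu) = √(9.4831) ≈ 3.0795


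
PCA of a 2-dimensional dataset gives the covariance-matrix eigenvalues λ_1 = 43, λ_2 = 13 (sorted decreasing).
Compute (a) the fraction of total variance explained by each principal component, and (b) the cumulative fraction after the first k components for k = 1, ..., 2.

Step 1 — total variance = trace(Sigma) = Σ λ_i = 43 + 13 = 56.

Step 2 — fraction explained by component i = λ_i / Σ λ:
  PC1: 43/56 = 0.7679
  PC2: 13/56 = 0.2321

Step 3 — cumulative fraction after k components = (λ_1 + ... + λ_k) / Σ λ:
  k = 1: 43/56 = 0.7679
  k = 2: (43 + 13)/56 = 56/56 = 1

Summary (fraction, with percent):

explained: PC1 0.7679 (76.79%), PC2 0.2321 (23.21%);  cumulative: 0.7679, 1


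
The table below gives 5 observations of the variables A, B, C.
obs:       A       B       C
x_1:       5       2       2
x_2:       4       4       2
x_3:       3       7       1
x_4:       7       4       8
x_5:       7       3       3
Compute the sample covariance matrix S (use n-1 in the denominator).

Step 1 — column means:
  mean(A) = (5 + 4 + 3 + 7 + 7) / 5 = 26/5 = 5.2
  mean(B) = (2 + 4 + 7 + 4 + 3) / 5 = 20/5 = 4
  mean(C) = (2 + 2 + 1 + 8 + 3) / 5 = 16/5 = 3.2

Step 2 — sample covariance S[i,j] = (1/(n-1)) · Σ_k (x_{k,i} - mean_i) · (x_{k,j} - mean_j), with n-1 = 4.
  S[A,A] = ((-0.2)·(-0.2) + (-1.2)·(-1.2) + (-2.2)·(-2.2) + (1.8)·(1.8) + (1.8)·(1.8)) / 4 = 12.8/4 = 3.2
  S[A,B] = ((-0.2)·(-2) + (-1.2)·(0) + (-2.2)·(3) + (1.8)·(0) + (1.8)·(-1)) / 4 = -8/4 = -2
  S[A,C] = ((-0.2)·(-1.2) + (-1.2)·(-1.2) + (-2.2)·(-2.2) + (1.8)·(4.8) + (1.8)·(-0.2)) / 4 = 14.8/4 = 3.7
  S[B,B] = ((-2)·(-2) + (0)·(0) + (3)·(3) + (0)·(0) + (-1)·(-1)) / 4 = 14/4 = 3.5
  S[B,C] = ((-2)·(-1.2) + (0)·(-1.2) + (3)·(-2.2) + (0)·(4.8) + (-1)·(-0.2)) / 4 = -4/4 = -1
  S[C,C] = ((-1.2)·(-1.2) + (-1.2)·(-1.2) + (-2.2)·(-2.2) + (4.8)·(4.8) + (-0.2)·(-0.2)) / 4 = 30.8/4 = 7.7

S is symmetric (S[j,i] = S[i,j]). Assembling:

S = [[3.2, -2, 3.7],
 [-2, 3.5, -1],
 [3.7, -1, 7.7]]


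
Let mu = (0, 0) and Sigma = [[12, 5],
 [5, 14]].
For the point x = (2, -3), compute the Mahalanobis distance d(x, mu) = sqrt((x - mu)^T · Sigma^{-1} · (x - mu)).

Step 1 — centre the observation: (x - mu) = (2, -3).

Step 2 — invert Sigma. det(Sigma) = 12·14 - (5)² = 143.
  Sigma^{-1} = (1/det) · [[d, -b], [-b, a]] = [[0.0979, -0.035],
 [-0.035, 0.0839]].

Step 3 — form the quadratic (x - mu)^T · Sigma^{-1} · (x - mu):
  Sigma^{-1} · (x - mu) = (0.3007, -0.3217).
  (x - mu)^T · [Sigma^{-1} · (x - mu)] = (2)·(0.3007) + (-3)·(-0.3217) = 1.5664.

Step 4 — take square root: d = √(1.5664) ≈ 1.2516.

d(x, mu) = √(1.5664) ≈ 1.2516


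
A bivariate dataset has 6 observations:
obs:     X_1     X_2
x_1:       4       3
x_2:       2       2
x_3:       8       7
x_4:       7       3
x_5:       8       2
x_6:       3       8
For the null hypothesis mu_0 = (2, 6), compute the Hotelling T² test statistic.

Step 1 — sample mean vector:
  mean(X_1) = (4 + 2 + 8 + 7 + 8 + 3) / 6 = 32/6 = 5.3333
  mean(X_2) = (3 + 2 + 7 + 3 + 2 + 8) / 6 = 25/6 = 4.1667
  x̄ = (5.3333, 4.1667),  deviation x̄ - mu_0 = (5.3333, 4.1667) - (2, 6) = (3.3333, -1.8333).

Step 2 — sample covariance matrix, S[i,j] = (1/(n-1)) · Σ_k (x_{k,i} - mean_i) · (x_{k,j} - mean_j), divisor n-1 = 5:
  S[X_1,X_1] = ((-1.3333)·(-1.3333) + (-3.3333)·(-3.3333) + (2.6667)·(2.6667) + (1.6667)·(1.6667) + (2.6667)·(2.6667) + (-2.3333)·(-2.3333)) / 5 = 35.3333/5 = 7.0667
  S[X_1,X_2] = ((-1.3333)·(-1.1667) + (-3.3333)·(-2.1667) + (2.6667)·(2.8333) + (1.6667)·(-1.1667) + (2.6667)·(-2.1667) + (-2.3333)·(3.8333)) / 5 = -0.3333/5 = -0.0667
  S[X_2,X_2] = ((-1.1667)·(-1.1667) + (-2.1667)·(-2.1667) + (2.8333)·(2.8333) + (-1.1667)·(-1.1667) + (-2.1667)·(-2.1667) + (3.8333)·(3.8333)) / 5 = 34.8333/5 = 6.9667
  S = [[7.0667, -0.0667],
 [-0.0667, 6.9667]].

Step 3 — invert S. det(S) = 7.0667·6.9667 - (-0.0667)² = 49.2267.
  S^{-1} = (1/det) · [[d, -b], [-b, a]] = [[0.1415, 0.0014],
 [0.0014, 0.1436]].

Step 4 — quadratic form (x̄ - mu_0)^T · S^{-1} · (x̄ - mu_0):
  S^{-1} · (x̄ - mu_0) = (0.4693, -0.2587),
  (x̄ - mu_0)^T · [...] = (3.3333)·(0.4693) + (-1.8333)·(-0.2587) = 2.0384.

Step 5 — scale by n: T² = 6 · 2.0384 = 12.2305.

T² ≈ 12.2305


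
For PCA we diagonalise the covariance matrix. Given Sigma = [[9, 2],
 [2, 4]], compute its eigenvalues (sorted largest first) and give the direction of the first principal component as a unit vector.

Step 1 — characteristic polynomial of 2×2 Sigma:
  det(Sigma - λI) = λ² - trace · λ + det = 0.
  trace = 9 + 4 = 13, det = 9·4 - (2)² = 32.
Step 2 — discriminant:
  Δ = trace² - 4·det = 169 - 128 = 41.
Step 3 — eigenvalues:
  λ = (trace ± √Δ)/2 = (13 ± 6.4031)/2,
  λ_1 = 9.7016,  λ_2 = 3.2984.

Step 4 — unit eigenvector for λ_1: solve (Sigma - λ_1 I)v = 0. First row:
  (9 - 9.7016)·v_x + (2)·v_y = 0, i.e. (-0.7016)·v_x + (2)·v_y = 0,
  so v ∝ (b, λ_1 - a) = (2, 0.7016) = u.
  ||u|| = √((2)² + (0.7016)²) = √(4.4922) ≈ 2.1195,
  v_1 = u/||u|| ≈ (0.9436, 0.331) (||v_1|| = 1).

λ_1 = 9.7016,  λ_2 = 3.2984;  v_1 ≈ (0.9436, 0.331)


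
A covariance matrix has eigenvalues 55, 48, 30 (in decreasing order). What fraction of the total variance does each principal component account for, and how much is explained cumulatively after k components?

Step 1 — total variance = trace(Sigma) = Σ λ_i = 55 + 48 + 30 = 133.

Step 2 — fraction explained by component i = λ_i / Σ λ:
  PC1: 55/133 = 0.4135
  PC2: 48/133 = 0.3609
  PC3: 30/133 = 0.2256

Step 3 — cumulative fraction after k components = (λ_1 + ... + λ_k) / Σ λ:
  k = 1: 55/133 = 0.4135
  k = 2: (55 + 48)/133 = 103/133 = 0.7744
  k = 3: (55 + 48 + 30)/133 = 133/133 = 1

Summary (fraction, with percent):

explained: PC1 0.4135 (41.35%), PC2 0.3609 (36.09%), PC3 0.2256 (22.56%);  cumulative: 0.4135, 0.7744, 1


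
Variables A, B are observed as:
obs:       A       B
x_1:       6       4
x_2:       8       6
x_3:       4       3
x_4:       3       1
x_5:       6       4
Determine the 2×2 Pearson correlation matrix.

Step 1 — column means:
  mean(A) = (6 + 8 + 4 + 3 + 6) / 5 = 27/5 = 5.4
  mean(B) = (4 + 6 + 3 + 1 + 4) / 5 = 18/5 = 3.6

Step 2 — sample variances and covariances s[i,j] = (1/(n-1)) · Σ_k (x_{k,i} - mean_i) · (x_{k,j} - mean_j), with n-1 = 4:
  s[A,A] = ((0.6)·(0.6) + (2.6)·(2.6) + (-1.4)·(-1.4) + (-2.4)·(-2.4) + (0.6)·(0.6)) / 4 = 15.2/4 = 3.8
  s[A,B] = ((0.6)·(0.4) + (2.6)·(2.4) + (-1.4)·(-0.6) + (-2.4)·(-2.6) + (0.6)·(0.4)) / 4 = 13.8/4 = 3.45
  s[B,B] = ((0.4)·(0.4) + (2.4)·(2.4) + (-0.6)·(-0.6) + (-2.6)·(-2.6) + (0.4)·(0.4)) / 4 = 13.2/4 = 3.3
  Sample standard deviations s_i = √(s[i,i]):
  s(A) = √(3.8) = 1.9494
  s(B) = √(3.3) = 1.8166

Step 3 — r_{ij} = s_{ij} / (s_i · s_j):
  r[A,A] = 1 (diagonal).
  r[A,B] = 3.45 / (1.9494 · 1.8166) = 3.45 / 3.5412 = 0.9742
  r[B,B] = 1 (diagonal).

R is symmetric with unit diagonal. Assembling:

R = [[1, 0.9742],
 [0.9742, 1]]


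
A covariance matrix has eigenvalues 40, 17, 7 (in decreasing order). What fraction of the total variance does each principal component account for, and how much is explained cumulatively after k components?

Step 1 — total variance = trace(Sigma) = Σ λ_i = 40 + 17 + 7 = 64.

Step 2 — fraction explained by component i = λ_i / Σ λ:
  PC1: 40/64 = 0.625
  PC2: 17/64 = 0.2656
  PC3: 7/64 = 0.1094

Step 3 — cumulative fraction after k components = (λ_1 + ... + λ_k) / Σ λ:
  k = 1: 40/64 = 0.625
  k = 2: (40 + 17)/64 = 57/64 = 0.8906
  k = 3: (40 + 17 + 7)/64 = 64/64 = 1

Summary (fraction, with percent):

explained: PC1 0.625 (62.5%), PC2 0.2656 (26.56%), PC3 0.1094 (10.94%);  cumulative: 0.625, 0.8906, 1


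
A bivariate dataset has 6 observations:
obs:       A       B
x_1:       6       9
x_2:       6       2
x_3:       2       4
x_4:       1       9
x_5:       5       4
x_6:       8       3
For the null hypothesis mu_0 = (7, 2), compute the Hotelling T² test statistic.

Step 1 — sample mean vector:
  mean(A) = (6 + 6 + 2 + 1 + 5 + 8) / 6 = 28/6 = 4.6667
  mean(B) = (9 + 2 + 4 + 9 + 4 + 3) / 6 = 31/6 = 5.1667
  x̄ = (4.6667, 5.1667),  deviation x̄ - mu_0 = (4.6667, 5.1667) - (7, 2) = (-2.3333, 3.1667).

Step 2 — sample covariance matrix, S[i,j] = (1/(n-1)) · Σ_k (x_{k,i} - mean_i) · (x_{k,j} - mean_j), divisor n-1 = 5:
  S[A,A] = ((1.3333)·(1.3333) + (1.3333)·(1.3333) + (-2.6667)·(-2.6667) + (-3.6667)·(-3.6667) + (0.3333)·(0.3333) + (3.3333)·(3.3333)) / 5 = 35.3333/5 = 7.0667
  S[A,B] = ((1.3333)·(3.8333) + (1.3333)·(-3.1667) + (-2.6667)·(-1.1667) + (-3.6667)·(3.8333) + (0.3333)·(-1.1667) + (3.3333)·(-2.1667)) / 5 = -17.6667/5 = -3.5333
  S[B,B] = ((3.8333)·(3.8333) + (-3.1667)·(-3.1667) + (-1.1667)·(-1.1667) + (3.8333)·(3.8333) + (-1.1667)·(-1.1667) + (-2.1667)·(-2.1667)) / 5 = 46.8333/5 = 9.3667
  S = [[7.0667, -3.5333],
 [-3.5333, 9.3667]].

Step 3 — invert S. det(S) = 7.0667·9.3667 - (-3.5333)² = 53.7067.
  S^{-1} = (1/det) · [[d, -b], [-b, a]] = [[0.1744, 0.0658],
 [0.0658, 0.1316]].

Step 4 — quadratic form (x̄ - mu_0)^T · S^{-1} · (x̄ - mu_0):
  S^{-1} · (x̄ - mu_0) = (-0.1986, 0.2632),
  (x̄ - mu_0)^T · [...] = (-2.3333)·(-0.1986) + (3.1667)·(0.2632) = 1.2968.

Step 5 — scale by n: T² = 6 · 1.2968 = 7.7805.

T² ≈ 7.7805


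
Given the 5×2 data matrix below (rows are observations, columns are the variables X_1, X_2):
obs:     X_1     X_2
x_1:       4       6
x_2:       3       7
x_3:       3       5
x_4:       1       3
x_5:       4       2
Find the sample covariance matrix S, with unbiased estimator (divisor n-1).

Step 1 — column means:
  mean(X_1) = (4 + 3 + 3 + 1 + 4) / 5 = 15/5 = 3
  mean(X_2) = (6 + 7 + 5 + 3 + 2) / 5 = 23/5 = 4.6

Step 2 — sample covariance S[i,j] = (1/(n-1)) · Σ_k (x_{k,i} - mean_i) · (x_{k,j} - mean_j), with n-1 = 4.
  S[X_1,X_1] = ((1)·(1) + (0)·(0) + (0)·(0) + (-2)·(-2) + (1)·(1)) / 4 = 6/4 = 1.5
  S[X_1,X_2] = ((1)·(1.4) + (0)·(2.4) + (0)·(0.4) + (-2)·(-1.6) + (1)·(-2.6)) / 4 = 2/4 = 0.5
  S[X_2,X_2] = ((1.4)·(1.4) + (2.4)·(2.4) + (0.4)·(0.4) + (-1.6)·(-1.6) + (-2.6)·(-2.6)) / 4 = 17.2/4 = 4.3

S is symmetric (S[j,i] = S[i,j]). Assembling:

S = [[1.5, 0.5],
 [0.5, 4.3]]


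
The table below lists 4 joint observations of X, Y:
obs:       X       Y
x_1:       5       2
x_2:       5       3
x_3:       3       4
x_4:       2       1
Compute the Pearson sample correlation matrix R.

Step 1 — column means:
  mean(X) = (5 + 5 + 3 + 2) / 4 = 15/4 = 3.75
  mean(Y) = (2 + 3 + 4 + 1) / 4 = 10/4 = 2.5

Step 2 — sample variances and covariances s[i,j] = (1/(n-1)) · Σ_k (x_{k,i} - mean_i) · (x_{k,j} - mean_j), with n-1 = 3:
  s[X,X] = ((1.25)·(1.25) + (1.25)·(1.25) + (-0.75)·(-0.75) + (-1.75)·(-1.75)) / 3 = 6.75/3 = 2.25
  s[X,Y] = ((1.25)·(-0.5) + (1.25)·(0.5) + (-0.75)·(1.5) + (-1.75)·(-1.5)) / 3 = 1.5/3 = 0.5
  s[Y,Y] = ((-0.5)·(-0.5) + (0.5)·(0.5) + (1.5)·(1.5) + (-1.5)·(-1.5)) / 3 = 5/3 = 1.6667
  Sample standard deviations s_i = √(s[i,i]):
  s(X) = √(2.25) = 1.5
  s(Y) = √(1.6667) = 1.291

Step 3 — r_{ij} = s_{ij} / (s_i · s_j):
  r[X,X] = 1 (diagonal).
  r[X,Y] = 0.5 / (1.5 · 1.291) = 0.5 / 1.9365 = 0.2582
  r[Y,Y] = 1 (diagonal).

R is symmetric with unit diagonal. Assembling:

R = [[1, 0.2582],
 [0.2582, 1]]


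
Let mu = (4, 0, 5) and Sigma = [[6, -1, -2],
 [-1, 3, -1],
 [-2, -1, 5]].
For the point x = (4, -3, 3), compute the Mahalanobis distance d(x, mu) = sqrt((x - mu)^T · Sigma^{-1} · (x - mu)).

Step 1 — centre the observation: (x - mu) = (0, -3, -2).

Step 2 — invert Sigma (cofactor / det for 3×3, or solve directly):
  Sigma^{-1} = [[0.2222, 0.1111, 0.1111],
 [0.1111, 0.4127, 0.127],
 [0.1111, 0.127, 0.2698]].

Step 3 — form the quadratic (x - mu)^T · Sigma^{-1} · (x - mu):
  Sigma^{-1} · (x - mu) = (-0.5556, -1.4921, -0.9206).
  (x - mu)^T · [Sigma^{-1} · (x - mu)] = (0)·(-0.5556) + (-3)·(-1.4921) + (-2)·(-0.9206) = 6.3175.

Step 4 — take square root: d = √(6.3175) ≈ 2.5135.

d(x, mu) = √(6.3175) ≈ 2.5135


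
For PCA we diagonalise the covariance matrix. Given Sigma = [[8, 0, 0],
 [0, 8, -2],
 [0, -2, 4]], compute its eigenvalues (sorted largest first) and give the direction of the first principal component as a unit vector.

Step 1 — characteristic polynomial p(λ) = det(λI - Sigma) = λ³ - tr·λ² + c_1·λ - det, where tr = trace, c_1 = sum of the principal 2×2 minors, det = det(Sigma):
  tr = 8 + 8 + 4 = 20,
  c_1 = (8·8 - (0)²) + (8·4 - (0)²) + (8·4 - (-2)²) = 64 + 32 + 28 = 124,
  det = 8·(8·4 - (-2)²) - (0)·((0)·4 - (-2)·(0)) + (0)·((0)·(-2) - 8·(0)) = 8·(28) - (0)·(0) + (0)·(0) = 224.
  So p(λ) = λ³ - 20λ² + 124λ - 224.
Step 2 — look for an integer root (rational root theorem: any rational root is an integer divisor of 224). Testing λ = 8:
  p(8) = 512 - 1280 + 992 - 224 = 0  ✓
  Dividing out (λ - 8): p(λ) = (λ - 8)(λ² - 12λ + 28).
Step 3 — remaining eigenvalues from the quadratic λ² - 12λ + 28 = 0:
  Δ = 12² - 4·28 = 144 - 112 = 32,  λ = (12 ± √32)/2 = (12 ± 5.6569)/2 ≈ 8.8284 or 3.1716.
  Sorted: λ_1 = 8.8284,  λ_2 = 8,  λ_3 = 3.1716  (check: sum = 20 = tr ✓).

Step 4 — unit eigenvector for λ_1 ≈ 8.8284: v spans the null space of (Sigma - λ_1 I), whose rows are
  r_1 = (-0.8284, 0, 0),  r_2 = (0, -0.8284, -2),  r_3 = (0, -2, -4.8284).
  v is orthogonal to every row, so take v ∝ r_1 × r_2 = ((0)·(-2) - (0)·(-0.8284), (0)·(0) - (-0.8284)·(-2), (-0.8284)·(-0.8284) - (0)·(0)) ≈ (0, -1.6569, 0.6863).
  Rescale (multiply by -1 so the first nonzero entry is positive): u = (0, 1.6569, -0.6863).
  ||u|| = √((0)² + (1.6569)² + (-0.6863)²) = √(3.2162) ≈ 1.7934,  v_1 = u/||u|| ≈ (0, 0.9239, -0.3827) (||v_1|| = 1).

λ_1 = 8.8284,  λ_2 = 8,  λ_3 = 3.1716;  v_1 ≈ (0, 0.9239, -0.3827)


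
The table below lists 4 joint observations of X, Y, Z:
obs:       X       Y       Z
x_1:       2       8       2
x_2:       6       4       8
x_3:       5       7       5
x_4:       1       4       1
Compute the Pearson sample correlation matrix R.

Step 1 — column means:
  mean(X) = (2 + 6 + 5 + 1) / 4 = 14/4 = 3.5
  mean(Y) = (8 + 4 + 7 + 4) / 4 = 23/4 = 5.75
  mean(Z) = (2 + 8 + 5 + 1) / 4 = 16/4 = 4

Step 2 — sample variances and covariances s[i,j] = (1/(n-1)) · Σ_k (x_{k,i} - mean_i) · (x_{k,j} - mean_j), with n-1 = 3:
  s[X,X] = ((-1.5)·(-1.5) + (2.5)·(2.5) + (1.5)·(1.5) + (-2.5)·(-2.5)) / 3 = 17/3 = 5.6667
  s[X,Y] = ((-1.5)·(2.25) + (2.5)·(-1.75) + (1.5)·(1.25) + (-2.5)·(-1.75)) / 3 = -1.5/3 = -0.5
  s[X,Z] = ((-1.5)·(-2) + (2.5)·(4) + (1.5)·(1) + (-2.5)·(-3)) / 3 = 22/3 = 7.3333
  s[Y,Y] = ((2.25)·(2.25) + (-1.75)·(-1.75) + (1.25)·(1.25) + (-1.75)·(-1.75)) / 3 = 12.75/3 = 4.25
  s[Y,Z] = ((2.25)·(-2) + (-1.75)·(4) + (1.25)·(1) + (-1.75)·(-3)) / 3 = -5/3 = -1.6667
  s[Z,Z] = ((-2)·(-2) + (4)·(4) + (1)·(1) + (-3)·(-3)) / 3 = 30/3 = 10
  Sample standard deviations s_i = √(s[i,i]):
  s(X) = √(5.6667) = 2.3805
  s(Y) = √(4.25) = 2.0616
  s(Z) = √(10) = 3.1623

Step 3 — r_{ij} = s_{ij} / (s_i · s_j):
  r[X,X] = 1 (diagonal).
  r[X,Y] = -0.5 / (2.3805 · 2.0616) = -0.5 / 4.9075 = -0.1019
  r[X,Z] = 7.3333 / (2.3805 · 3.1623) = 7.3333 / 7.5277 = 0.9742
  r[Y,Y] = 1 (diagonal).
  r[Y,Z] = -1.6667 / (2.0616 · 3.1623) = -1.6667 / 6.5192 = -0.2557
  r[Z,Z] = 1 (diagonal).

R is symmetric with unit diagonal. Assembling:

R = [[1, -0.1019, 0.9742],
 [-0.1019, 1, -0.2557],
 [0.9742, -0.2557, 1]]


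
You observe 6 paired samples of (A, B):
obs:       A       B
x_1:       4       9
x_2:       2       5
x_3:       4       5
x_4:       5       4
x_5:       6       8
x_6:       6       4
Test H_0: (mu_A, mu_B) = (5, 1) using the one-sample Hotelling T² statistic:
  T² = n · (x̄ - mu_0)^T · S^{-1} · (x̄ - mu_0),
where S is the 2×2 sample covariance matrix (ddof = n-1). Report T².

Step 1 — sample mean vector:
  mean(A) = (4 + 2 + 4 + 5 + 6 + 6) / 6 = 27/6 = 4.5
  mean(B) = (9 + 5 + 5 + 4 + 8 + 4) / 6 = 35/6 = 5.8333
  x̄ = (4.5, 5.8333),  deviation x̄ - mu_0 = (4.5, 5.8333) - (5, 1) = (-0.5, 4.8333).

Step 2 — sample covariance matrix, S[i,j] = (1/(n-1)) · Σ_k (x_{k,i} - mean_i) · (x_{k,j} - mean_j), divisor n-1 = 5:
  S[A,A] = ((-0.5)·(-0.5) + (-2.5)·(-2.5) + (-0.5)·(-0.5) + (0.5)·(0.5) + (1.5)·(1.5) + (1.5)·(1.5)) / 5 = 11.5/5 = 2.3
  S[A,B] = ((-0.5)·(3.1667) + (-2.5)·(-0.8333) + (-0.5)·(-0.8333) + (0.5)·(-1.8333) + (1.5)·(2.1667) + (1.5)·(-1.8333)) / 5 = 0.5/5 = 0.1
  S[B,B] = ((3.1667)·(3.1667) + (-0.8333)·(-0.8333) + (-0.8333)·(-0.8333) + (-1.8333)·(-1.8333) + (2.1667)·(2.1667) + (-1.8333)·(-1.8333)) / 5 = 22.8333/5 = 4.5667
  S = [[2.3, 0.1],
 [0.1, 4.5667]].

Step 3 — invert S. det(S) = 2.3·4.5667 - (0.1)² = 10.4933.
  S^{-1} = (1/det) · [[d, -b], [-b, a]] = [[0.4352, -0.0095],
 [-0.0095, 0.2192]].

Step 4 — quadratic form (x̄ - mu_0)^T · S^{-1} · (x̄ - mu_0):
  S^{-1} · (x̄ - mu_0) = (-0.2637, 1.0642),
  (x̄ - mu_0)^T · [...] = (-0.5)·(-0.2637) + (4.8333)·(1.0642) = 5.2753.

Step 5 — scale by n: T² = 6 · 5.2753 = 31.6518.

T² ≈ 31.6518


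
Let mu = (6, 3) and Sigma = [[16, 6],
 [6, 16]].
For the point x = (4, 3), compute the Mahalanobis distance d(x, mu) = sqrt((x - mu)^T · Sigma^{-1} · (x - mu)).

Step 1 — centre the observation: (x - mu) = (-2, 0).

Step 2 — invert Sigma. det(Sigma) = 16·16 - (6)² = 220.
  Sigma^{-1} = (1/det) · [[d, -b], [-b, a]] = [[0.0727, -0.0273],
 [-0.0273, 0.0727]].

Step 3 — form the quadratic (x - mu)^T · Sigma^{-1} · (x - mu):
  Sigma^{-1} · (x - mu) = (-0.1455, 0.0545).
  (x - mu)^T · [Sigma^{-1} · (x - mu)] = (-2)·(-0.1455) + (0)·(0.0545) = 0.2909.

Step 4 — take square root: d = √(0.2909) ≈ 0.5394.

d(x, mu) = √(0.2909) ≈ 0.5394


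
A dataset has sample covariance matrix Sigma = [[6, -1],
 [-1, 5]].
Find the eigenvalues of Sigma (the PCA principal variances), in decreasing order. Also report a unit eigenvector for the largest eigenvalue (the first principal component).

Step 1 — characteristic polynomial of 2×2 Sigma:
  det(Sigma - λI) = λ² - trace · λ + det = 0.
  trace = 6 + 5 = 11, det = 6·5 - (-1)² = 29.
Step 2 — discriminant:
  Δ = trace² - 4·det = 121 - 116 = 5.
Step 3 — eigenvalues:
  λ = (trace ± √Δ)/2 = (11 ± 2.2361)/2,
  λ_1 = 6.618,  λ_2 = 4.382.

Step 4 — unit eigenvector for λ_1: solve (Sigma - λ_1 I)v = 0. First row:
  (6 - 6.618)·v_x + (-1)·v_y = 0, i.e. (-0.618)·v_x + (-1)·v_y = 0,
  so v ∝ (b, λ_1 - a) = (-1, 0.618); multiply by -1 so the first entry is positive: u = (1, -0.618).
  ||u|| = √((1)² + (-0.618)²) = √(1.382) ≈ 1.1756,
  v_1 = u/||u|| ≈ (0.8507, -0.5257) (||v_1|| = 1).

λ_1 = 6.618,  λ_2 = 4.382;  v_1 ≈ (0.8507, -0.5257)


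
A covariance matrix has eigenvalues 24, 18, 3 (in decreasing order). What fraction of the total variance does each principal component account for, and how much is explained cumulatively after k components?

Step 1 — total variance = trace(Sigma) = Σ λ_i = 24 + 18 + 3 = 45.

Step 2 — fraction explained by component i = λ_i / Σ λ:
  PC1: 24/45 = 0.5333
  PC2: 18/45 = 0.4
  PC3: 3/45 = 0.0667

Step 3 — cumulative fraction after k components = (λ_1 + ... + λ_k) / Σ λ:
  k = 1: 24/45 = 0.5333
  k = 2: (24 + 18)/45 = 42/45 = 0.9333
  k = 3: (24 + 18 + 3)/45 = 45/45 = 1

Summary (fraction, with percent):

explained: PC1 0.5333 (53.33%), PC2 0.4 (40%), PC3 0.0667 (6.67%);  cumulative: 0.5333, 0.9333, 1


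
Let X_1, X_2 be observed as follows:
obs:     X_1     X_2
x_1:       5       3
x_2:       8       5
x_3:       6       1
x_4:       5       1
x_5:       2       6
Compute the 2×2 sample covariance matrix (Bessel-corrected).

Step 1 — column means:
  mean(X_1) = (5 + 8 + 6 + 5 + 2) / 5 = 26/5 = 5.2
  mean(X_2) = (3 + 5 + 1 + 1 + 6) / 5 = 16/5 = 3.2

Step 2 — sample covariance S[i,j] = (1/(n-1)) · Σ_k (x_{k,i} - mean_i) · (x_{k,j} - mean_j), with n-1 = 4.
  S[X_1,X_1] = ((-0.2)·(-0.2) + (2.8)·(2.8) + (0.8)·(0.8) + (-0.2)·(-0.2) + (-3.2)·(-3.2)) / 4 = 18.8/4 = 4.7
  S[X_1,X_2] = ((-0.2)·(-0.2) + (2.8)·(1.8) + (0.8)·(-2.2) + (-0.2)·(-2.2) + (-3.2)·(2.8)) / 4 = -5.2/4 = -1.3
  S[X_2,X_2] = ((-0.2)·(-0.2) + (1.8)·(1.8) + (-2.2)·(-2.2) + (-2.2)·(-2.2) + (2.8)·(2.8)) / 4 = 20.8/4 = 5.2

S is symmetric (S[j,i] = S[i,j]). Assembling:

S = [[4.7, -1.3],
 [-1.3, 5.2]]


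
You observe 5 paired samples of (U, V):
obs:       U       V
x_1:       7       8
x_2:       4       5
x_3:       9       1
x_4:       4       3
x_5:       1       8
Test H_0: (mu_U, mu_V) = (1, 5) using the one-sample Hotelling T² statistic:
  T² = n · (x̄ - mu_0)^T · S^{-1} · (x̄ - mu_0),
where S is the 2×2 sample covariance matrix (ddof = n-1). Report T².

Step 1 — sample mean vector:
  mean(U) = (7 + 4 + 9 + 4 + 1) / 5 = 25/5 = 5
  mean(V) = (8 + 5 + 1 + 3 + 8) / 5 = 25/5 = 5
  x̄ = (5, 5),  deviation x̄ - mu_0 = (5, 5) - (1, 5) = (4, 0).

Step 2 — sample covariance matrix, S[i,j] = (1/(n-1)) · Σ_k (x_{k,i} - mean_i) · (x_{k,j} - mean_j), divisor n-1 = 4:
  S[U,U] = ((2)·(2) + (-1)·(-1) + (4)·(4) + (-1)·(-1) + (-4)·(-4)) / 4 = 38/4 = 9.5
  S[U,V] = ((2)·(3) + (-1)·(0) + (4)·(-4) + (-1)·(-2) + (-4)·(3)) / 4 = -20/4 = -5
  S[V,V] = ((3)·(3) + (0)·(0) + (-4)·(-4) + (-2)·(-2) + (3)·(3)) / 4 = 38/4 = 9.5
  S = [[9.5, -5],
 [-5, 9.5]].

Step 3 — invert S. det(S) = 9.5·9.5 - (-5)² = 65.25.
  S^{-1} = (1/det) · [[d, -b], [-b, a]] = [[0.1456, 0.0766],
 [0.0766, 0.1456]].

Step 4 — quadratic form (x̄ - mu_0)^T · S^{-1} · (x̄ - mu_0):
  S^{-1} · (x̄ - mu_0) = (0.5824, 0.3065),
  (x̄ - mu_0)^T · [...] = (4)·(0.5824) + (0)·(0.3065) = 2.3295.

Step 5 — scale by n: T² = 5 · 2.3295 = 11.6475.

T² ≈ 11.6475
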